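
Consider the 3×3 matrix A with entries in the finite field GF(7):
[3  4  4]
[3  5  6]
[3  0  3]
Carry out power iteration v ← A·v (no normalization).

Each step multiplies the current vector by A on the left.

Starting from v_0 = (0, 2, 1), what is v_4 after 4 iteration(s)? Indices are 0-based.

v_4 = (1, 0, 5)

v_0 = (0, 2, 1).
v_1 = A·v_0 = (5, 2, 3).
v_2 = A·v_1 = (0, 1, 3).
v_3 = A·v_2 = (2, 2, 2).
v_4 = A·v_3 = (1, 0, 5).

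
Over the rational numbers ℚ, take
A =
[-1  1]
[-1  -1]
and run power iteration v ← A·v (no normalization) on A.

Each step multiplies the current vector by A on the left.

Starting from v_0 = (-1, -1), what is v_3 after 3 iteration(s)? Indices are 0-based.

v_3 = (-4, 0)

v_0 = (-1, -1).
v_1 = A·v_0 = (0, 2).
v_2 = A·v_1 = (2, -2).
v_3 = A·v_2 = (-4, 0).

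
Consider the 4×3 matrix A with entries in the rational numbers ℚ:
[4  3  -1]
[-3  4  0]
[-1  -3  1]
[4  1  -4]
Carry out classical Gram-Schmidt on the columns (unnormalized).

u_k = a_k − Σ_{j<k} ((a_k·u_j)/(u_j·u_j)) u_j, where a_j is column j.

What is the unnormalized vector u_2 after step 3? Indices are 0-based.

Step 1: u_0 = a_0 = (4, -3, -1, 4).
Step 2: u_1 = a_1 − (1/6)·u_0 = (7/3, 9/2, -17/6, 1/3).
Step 3: u_2 = a_2 − (-1/2)·u_0 − (-39/203)·u_1 = (42/29, -129/203, -9/203, -393/203).

u_2 = (42/29, -129/203, -9/203, -393/203)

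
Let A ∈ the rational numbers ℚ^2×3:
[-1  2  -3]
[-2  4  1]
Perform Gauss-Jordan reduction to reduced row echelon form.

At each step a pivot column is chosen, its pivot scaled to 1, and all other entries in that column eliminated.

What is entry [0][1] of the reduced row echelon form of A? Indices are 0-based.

[1] R0 /= -1  ⇒  (1, -2, 3)
     R1 -= -2·R0  ⇒  (0, 0, 7)
column 1 empty below row 1
[2] R1 /= 7  ⇒  (0, 0, 1)
     R0 -= 3·R1  ⇒  (1, -2, 0)

M[0][1] = -2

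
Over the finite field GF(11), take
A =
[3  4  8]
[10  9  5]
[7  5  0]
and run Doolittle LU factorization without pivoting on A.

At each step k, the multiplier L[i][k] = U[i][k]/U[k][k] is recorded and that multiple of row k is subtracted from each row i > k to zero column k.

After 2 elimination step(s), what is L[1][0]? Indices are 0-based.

k=0: U[0][0]=3
  eliminate (1,0): mult=7, new row 1: (0, 3, 4); set L[1][0]=7
  eliminate (2,0): mult=6, new row 2: (0, 3, 7); set L[2][0]=6
k=1: U[1][1]=3
  eliminate (2,1): mult=1, new row 2: (0, 0, 3); set L[2][1]=1

L[1][0] = 7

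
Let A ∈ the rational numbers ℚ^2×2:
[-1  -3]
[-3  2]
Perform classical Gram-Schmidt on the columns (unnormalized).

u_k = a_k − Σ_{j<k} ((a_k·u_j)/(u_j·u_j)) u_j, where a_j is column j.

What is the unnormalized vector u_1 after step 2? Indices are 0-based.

u_1 = (-33/10, 11/10)

Step 1: u_0 = a_0 = (-1, -3).
Step 2: u_1 = a_1 − (-3/10)·u_0 = (-33/10, 11/10).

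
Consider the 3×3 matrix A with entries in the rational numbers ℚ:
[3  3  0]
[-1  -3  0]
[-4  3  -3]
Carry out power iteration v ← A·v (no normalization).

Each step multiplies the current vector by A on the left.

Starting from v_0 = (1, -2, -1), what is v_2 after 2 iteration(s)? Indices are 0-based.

v_0 = (1, -2, -1).
v_1 = A·v_0 = (-3, 5, -7).
v_2 = A·v_1 = (6, -12, 48).

v_2 = (6, -12, 48)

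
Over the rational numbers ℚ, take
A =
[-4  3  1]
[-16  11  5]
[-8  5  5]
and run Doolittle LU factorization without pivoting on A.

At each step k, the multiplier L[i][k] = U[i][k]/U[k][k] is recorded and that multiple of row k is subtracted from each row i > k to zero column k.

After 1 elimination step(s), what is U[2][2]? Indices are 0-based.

U[2][2] = 3

[col 0] pivot -4
  R1 -= 4*R0 → (0, -1, 1)  (L[1][0] := 4)
  R2 -= 2*R0 → (0, -1, 3)  (L[2][0] := 2)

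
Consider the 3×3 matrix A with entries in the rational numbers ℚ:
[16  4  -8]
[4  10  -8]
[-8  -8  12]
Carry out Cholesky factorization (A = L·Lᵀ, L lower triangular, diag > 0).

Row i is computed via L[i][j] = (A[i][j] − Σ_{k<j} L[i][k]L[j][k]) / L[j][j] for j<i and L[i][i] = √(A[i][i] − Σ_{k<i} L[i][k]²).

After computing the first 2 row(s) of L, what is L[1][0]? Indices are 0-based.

L[1][0] = 1

Step 1: L[0][0] = √(16) = 4.
  L[1][0] = (4) / L[0][0] = 1.
Step 2: L[1][1] = √(9) = 3.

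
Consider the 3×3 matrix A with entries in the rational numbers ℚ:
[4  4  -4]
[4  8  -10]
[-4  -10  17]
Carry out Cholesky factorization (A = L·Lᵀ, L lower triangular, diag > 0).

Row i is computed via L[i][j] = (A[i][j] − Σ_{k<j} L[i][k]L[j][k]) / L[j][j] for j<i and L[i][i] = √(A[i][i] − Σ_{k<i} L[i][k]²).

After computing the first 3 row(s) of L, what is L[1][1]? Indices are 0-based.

Step 1: L[0][0] = √(4) = 2.
  L[1][0] = (4) / L[0][0] = 2.
Step 2: L[1][1] = √(4) = 2.
  L[2][0] = (-4) / L[0][0] = -2.
  L[2][1] = (-6) / L[1][1] = -3.
Step 3: L[2][2] = √(4) = 2.

L[1][1] = 2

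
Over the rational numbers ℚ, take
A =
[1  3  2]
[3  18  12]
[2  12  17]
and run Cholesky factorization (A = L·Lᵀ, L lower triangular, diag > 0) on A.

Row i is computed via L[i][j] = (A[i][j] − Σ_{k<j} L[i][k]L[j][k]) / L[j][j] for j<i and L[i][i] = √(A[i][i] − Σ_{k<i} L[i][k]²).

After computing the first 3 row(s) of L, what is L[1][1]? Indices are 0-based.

Step 1: L[0][0] = √(1) = 1.
  L[1][0] = (3) / L[0][0] = 3.
Step 2: L[1][1] = √(9) = 3.
  L[2][0] = (2) / L[0][0] = 2.
  L[2][1] = (6) / L[1][1] = 2.
Step 3: L[2][2] = √(9) = 3.

L[1][1] = 3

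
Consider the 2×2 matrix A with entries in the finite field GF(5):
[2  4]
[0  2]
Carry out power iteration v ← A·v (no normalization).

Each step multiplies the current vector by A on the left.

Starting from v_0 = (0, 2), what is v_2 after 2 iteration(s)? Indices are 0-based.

v_0 = (0, 2).
v_1 = A·v_0 = (3, 4).
v_2 = A·v_1 = (2, 3).

v_2 = (2, 3)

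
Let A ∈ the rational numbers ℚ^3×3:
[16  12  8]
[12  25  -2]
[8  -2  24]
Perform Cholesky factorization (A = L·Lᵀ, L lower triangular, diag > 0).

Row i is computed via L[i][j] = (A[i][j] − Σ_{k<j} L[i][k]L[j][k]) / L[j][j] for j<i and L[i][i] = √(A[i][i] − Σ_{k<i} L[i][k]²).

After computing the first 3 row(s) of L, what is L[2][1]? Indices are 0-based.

L[2][1] = -2

Step 1: L[0][0] = √(16) = 4.
  L[1][0] = (12) / L[0][0] = 3.
Step 2: L[1][1] = √(16) = 4.
  L[2][0] = (8) / L[0][0] = 2.
  L[2][1] = (-8) / L[1][1] = -2.
Step 3: L[2][2] = √(16) = 4.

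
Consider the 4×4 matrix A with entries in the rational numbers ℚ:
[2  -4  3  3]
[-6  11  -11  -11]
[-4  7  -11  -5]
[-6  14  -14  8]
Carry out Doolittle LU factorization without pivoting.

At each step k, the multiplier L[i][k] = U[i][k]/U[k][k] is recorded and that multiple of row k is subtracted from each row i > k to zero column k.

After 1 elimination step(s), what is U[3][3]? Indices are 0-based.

U[3][3] = 17

Step 1: pivot at (0,0) is 2.
  row1 ← row1 − (-3)·row0  ⇒  L[1][0]=-3, U row1=(0, -1, -2, -2)
  row2 ← row2 − (-2)·row0  ⇒  L[2][0]=-2, U row2=(0, -1, -5, 1)
  row3 ← row3 − (-3)·row0  ⇒  L[3][0]=-3, U row3=(0, 2, -5, 17)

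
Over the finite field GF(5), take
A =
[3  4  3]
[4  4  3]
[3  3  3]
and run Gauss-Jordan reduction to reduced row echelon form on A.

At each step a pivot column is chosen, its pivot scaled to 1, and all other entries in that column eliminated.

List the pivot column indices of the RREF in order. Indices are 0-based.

pivot(0,0)=3: scale R0 → (1, 3, 1)
  clear (1,0): R1 −= (4)R0 → (0, 2, 4)
  clear (2,0): R2 −= (3)R0 → (0, 4, 0)
pivot(1,1)=2: scale R1 → (0, 1, 2)
  clear (0,1): R0 −= (3)R1 → (1, 0, 0)
  clear (2,1): R2 −= (4)R1 → (0, 0, 2)
pivot(2,2)=2: scale R2 → (0, 0, 1)
  clear (1,2): R1 −= (2)R2 → (0, 1, 0)

pivot columns: 0, 1, 2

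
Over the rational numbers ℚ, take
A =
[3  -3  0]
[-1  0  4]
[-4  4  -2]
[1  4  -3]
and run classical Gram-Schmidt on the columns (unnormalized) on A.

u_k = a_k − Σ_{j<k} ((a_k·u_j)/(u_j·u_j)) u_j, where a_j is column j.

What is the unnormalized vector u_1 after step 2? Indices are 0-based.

Step 1: u_0 = a_0 = (3, -1, -4, 1).
Step 2: u_1 = a_1 − (-7/9)·u_0 = (-2/3, -7/9, 8/9, 43/9).

u_1 = (-2/3, -7/9, 8/9, 43/9)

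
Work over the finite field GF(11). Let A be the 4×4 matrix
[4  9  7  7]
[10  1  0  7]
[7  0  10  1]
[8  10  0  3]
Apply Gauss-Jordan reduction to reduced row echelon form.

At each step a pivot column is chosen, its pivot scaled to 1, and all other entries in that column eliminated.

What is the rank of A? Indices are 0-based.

[1] R0 /= 4  ⇒  (1, 5, 10, 10)
     R1 -= 10·R0  ⇒  (0, 6, 10, 6)
     R2 -= 7·R0  ⇒  (0, 9, 6, 8)
     R3 -= 8·R0  ⇒  (0, 3, 8, 0)
[2] R1 /= 6  ⇒  (0, 1, 9, 1)
     R0 -= 5·R1  ⇒  (1, 0, 9, 5)
     R2 -= 9·R1  ⇒  (0, 0, 2, 10)
     R3 -= 3·R1  ⇒  (0, 0, 3, 8)
[3] R2 /= 2  ⇒  (0, 0, 1, 5)
     R0 -= 9·R2  ⇒  (1, 0, 0, 4)
     R1 -= 9·R2  ⇒  (0, 1, 0, 0)
     R3 -= 3·R2  ⇒  (0, 0, 0, 4)
[4] R3 /= 4  ⇒  (0, 0, 0, 1)
     R0 -= 4·R3  ⇒  (1, 0, 0, 0)
     R2 -= 5·R3  ⇒  (0, 0, 1, 0)

rank = 4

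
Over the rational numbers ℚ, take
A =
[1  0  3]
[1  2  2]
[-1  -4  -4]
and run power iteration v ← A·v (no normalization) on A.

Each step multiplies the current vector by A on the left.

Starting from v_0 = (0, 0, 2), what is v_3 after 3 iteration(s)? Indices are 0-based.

v_3 = (12, -2, -14)

v_0 = (0, 0, 2).
v_1 = A·v_0 = (6, 4, -8).
v_2 = A·v_1 = (-18, -2, 10).
v_3 = A·v_2 = (12, -2, -14).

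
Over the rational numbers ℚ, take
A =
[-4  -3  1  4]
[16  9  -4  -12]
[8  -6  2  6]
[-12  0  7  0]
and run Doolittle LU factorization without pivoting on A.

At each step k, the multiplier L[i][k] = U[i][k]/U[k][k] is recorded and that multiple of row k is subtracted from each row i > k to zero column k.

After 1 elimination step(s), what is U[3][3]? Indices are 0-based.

U[3][3] = -12

Step 1: pivot at (0,0) is -4.
  row1 ← row1 − (-4)·row0  ⇒  L[1][0]=-4, U row1=(0, -3, 0, 4)
  row2 ← row2 − (-2)·row0  ⇒  L[2][0]=-2, U row2=(0, -12, 4, 14)
  row3 ← row3 − (3)·row0  ⇒  L[3][0]=3, U row3=(0, 9, 4, -12)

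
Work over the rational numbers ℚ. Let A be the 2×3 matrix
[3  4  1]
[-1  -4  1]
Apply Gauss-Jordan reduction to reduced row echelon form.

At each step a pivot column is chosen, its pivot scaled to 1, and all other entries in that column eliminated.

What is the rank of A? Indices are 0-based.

pivot(0,0)=3: scale R0 → (1, 4/3, 1/3)
  clear (1,0): R1 −= (-1)R0 → (0, -8/3, 4/3)
pivot(1,1)=-8/3: scale R1 → (0, 1, -1/2)
  clear (0,1): R0 −= (4/3)R1 → (1, 0, 1)

rank = 2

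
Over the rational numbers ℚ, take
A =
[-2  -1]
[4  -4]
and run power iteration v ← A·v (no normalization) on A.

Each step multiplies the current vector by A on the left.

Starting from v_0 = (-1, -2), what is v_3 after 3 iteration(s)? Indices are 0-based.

v_3 = (24, -48)

v_0 = (-1, -2).
v_1 = A·v_0 = (4, 4).
v_2 = A·v_1 = (-12, 0).
v_3 = A·v_2 = (24, -48).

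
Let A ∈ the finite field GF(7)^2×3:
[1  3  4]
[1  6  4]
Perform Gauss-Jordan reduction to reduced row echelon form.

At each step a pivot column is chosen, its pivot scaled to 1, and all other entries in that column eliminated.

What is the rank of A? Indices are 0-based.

step 1: normalize row 0 (÷1) = (1, 3, 4)
  row 1: subtract 1×row0 = (0, 3, 0)
step 2: normalize row 1 (÷3) = (0, 1, 0)
  row 0: subtract 3×row1 = (1, 0, 4)

rank = 2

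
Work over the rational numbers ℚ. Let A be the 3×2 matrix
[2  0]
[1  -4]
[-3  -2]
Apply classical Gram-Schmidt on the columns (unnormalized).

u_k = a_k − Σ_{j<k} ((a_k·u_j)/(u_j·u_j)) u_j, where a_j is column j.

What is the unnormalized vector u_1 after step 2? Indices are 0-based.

u_1 = (-2/7, -29/7, -11/7)

Step 1: u_0 = a_0 = (2, 1, -3).
Step 2: u_1 = a_1 − (1/7)·u_0 = (-2/7, -29/7, -11/7).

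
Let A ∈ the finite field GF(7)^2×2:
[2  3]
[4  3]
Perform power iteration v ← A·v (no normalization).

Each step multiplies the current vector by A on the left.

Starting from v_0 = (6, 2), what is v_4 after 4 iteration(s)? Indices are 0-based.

v_0 = (6, 2).
v_1 = A·v_0 = (4, 2).
v_2 = A·v_1 = (0, 1).
v_3 = A·v_2 = (3, 3).
v_4 = A·v_3 = (1, 0).

v_4 = (1, 0)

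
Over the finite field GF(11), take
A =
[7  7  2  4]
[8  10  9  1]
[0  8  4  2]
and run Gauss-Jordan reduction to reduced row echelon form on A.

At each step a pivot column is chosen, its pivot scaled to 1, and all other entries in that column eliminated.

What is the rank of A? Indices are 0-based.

step 1: normalize row 0 (÷7) = (1, 1, 5, 10)
  row 1: subtract 8×row0 = (0, 2, 2, 9)
step 2: normalize row 1 (÷2) = (0, 1, 1, 10)
  row 0: subtract 1×row1 = (1, 0, 4, 0)
  row 2: subtract 8×row1 = (0, 0, 7, 10)
step 3: normalize row 2 (÷7) = (0, 0, 1, 3)
  row 0: subtract 4×row2 = (1, 0, 0, 10)
  row 1: subtract 1×row2 = (0, 1, 0, 7)

rank = 3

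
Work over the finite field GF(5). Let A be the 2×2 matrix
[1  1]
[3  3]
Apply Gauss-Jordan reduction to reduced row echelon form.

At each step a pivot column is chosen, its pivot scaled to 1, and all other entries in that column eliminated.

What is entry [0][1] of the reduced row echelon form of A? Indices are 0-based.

M[0][1] = 1

step 1: normalize row 0 (÷1) = (1, 1)
  row 1: subtract 3×row0 = (0, 0)
skip col 1 (zero from row 1)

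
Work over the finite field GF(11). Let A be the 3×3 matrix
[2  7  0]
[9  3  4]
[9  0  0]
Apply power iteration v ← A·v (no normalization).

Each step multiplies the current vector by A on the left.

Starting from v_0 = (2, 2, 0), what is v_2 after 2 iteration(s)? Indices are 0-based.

v_0 = (2, 2, 0).
v_1 = A·v_0 = (7, 2, 7).
v_2 = A·v_1 = (6, 9, 8).

v_2 = (6, 9, 8)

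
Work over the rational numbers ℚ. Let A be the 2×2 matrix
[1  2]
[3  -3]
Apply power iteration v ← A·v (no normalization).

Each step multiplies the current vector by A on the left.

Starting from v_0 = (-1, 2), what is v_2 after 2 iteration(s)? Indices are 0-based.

v_0 = (-1, 2).
v_1 = A·v_0 = (3, -9).
v_2 = A·v_1 = (-15, 36).

v_2 = (-15, 36)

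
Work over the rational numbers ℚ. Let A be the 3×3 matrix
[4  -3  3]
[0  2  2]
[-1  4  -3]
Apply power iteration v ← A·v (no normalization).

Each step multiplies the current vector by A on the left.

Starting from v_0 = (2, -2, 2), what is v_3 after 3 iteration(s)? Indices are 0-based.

v_0 = (2, -2, 2).
v_1 = A·v_0 = (20, 0, -16).
v_2 = A·v_1 = (32, -32, 28).
v_3 = A·v_2 = (308, -8, -244).

v_3 = (308, -8, -244)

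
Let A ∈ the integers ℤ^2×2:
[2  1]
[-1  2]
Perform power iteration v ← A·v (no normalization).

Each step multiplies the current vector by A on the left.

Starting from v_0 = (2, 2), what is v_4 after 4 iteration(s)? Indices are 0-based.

v_4 = (34, -62)

v_0 = (2, 2).
v_1 = A·v_0 = (6, 2).
v_2 = A·v_1 = (14, -2).
v_3 = A·v_2 = (26, -18).
v_4 = A·v_3 = (34, -62).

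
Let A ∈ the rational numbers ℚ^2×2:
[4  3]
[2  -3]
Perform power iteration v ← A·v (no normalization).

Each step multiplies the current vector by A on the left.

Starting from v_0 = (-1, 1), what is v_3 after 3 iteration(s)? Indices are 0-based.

v_0 = (-1, 1).
v_1 = A·v_0 = (-1, -5).
v_2 = A·v_1 = (-19, 13).
v_3 = A·v_2 = (-37, -77).

v_3 = (-37, -77)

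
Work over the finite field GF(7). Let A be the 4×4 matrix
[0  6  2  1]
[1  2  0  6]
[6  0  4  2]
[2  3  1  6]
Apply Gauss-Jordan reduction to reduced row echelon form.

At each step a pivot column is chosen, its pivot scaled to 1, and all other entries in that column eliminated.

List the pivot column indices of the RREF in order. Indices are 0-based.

step 1: exchange rows 0,1
step 1: normalize row 0 (÷1) = (1, 2, 0, 6)
  row 2: subtract 6×row0 = (0, 2, 4, 1)
  row 3: subtract 2×row0 = (0, 6, 1, 1)
step 2: normalize row 1 (÷6) = (0, 1, 5, 6)
  row 0: subtract 2×row1 = (1, 0, 4, 1)
  row 2: subtract 2×row1 = (0, 0, 1, 3)
  row 3: subtract 6×row1 = (0, 0, 6, 0)
step 3: normalize row 2 (÷1) = (0, 0, 1, 3)
  row 0: subtract 4×row2 = (1, 0, 0, 3)
  row 1: subtract 5×row2 = (0, 1, 0, 5)
  row 3: subtract 6×row2 = (0, 0, 0, 3)
step 4: normalize row 3 (÷3) = (0, 0, 0, 1)
  row 0: subtract 3×row3 = (1, 0, 0, 0)
  row 1: subtract 5×row3 = (0, 1, 0, 0)
  row 2: subtract 3×row3 = (0, 0, 1, 0)

pivot columns: 0, 1, 2, 3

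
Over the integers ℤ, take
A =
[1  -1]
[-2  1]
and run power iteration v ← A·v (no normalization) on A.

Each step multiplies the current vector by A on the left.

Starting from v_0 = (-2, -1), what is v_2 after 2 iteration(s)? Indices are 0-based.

v_0 = (-2, -1).
v_1 = A·v_0 = (-1, 3).
v_2 = A·v_1 = (-4, 5).

v_2 = (-4, 5)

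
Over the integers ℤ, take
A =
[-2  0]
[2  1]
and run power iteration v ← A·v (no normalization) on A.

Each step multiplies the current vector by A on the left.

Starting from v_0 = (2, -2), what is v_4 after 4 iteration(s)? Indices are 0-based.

v_0 = (2, -2).
v_1 = A·v_0 = (-4, 2).
v_2 = A·v_1 = (8, -6).
v_3 = A·v_2 = (-16, 10).
v_4 = A·v_3 = (32, -22).

v_4 = (32, -22)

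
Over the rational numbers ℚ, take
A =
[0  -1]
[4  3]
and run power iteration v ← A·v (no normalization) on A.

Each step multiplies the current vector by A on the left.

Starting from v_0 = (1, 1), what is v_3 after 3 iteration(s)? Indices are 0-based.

v_3 = (-17, 23)

v_0 = (1, 1).
v_1 = A·v_0 = (-1, 7).
v_2 = A·v_1 = (-7, 17).
v_3 = A·v_2 = (-17, 23).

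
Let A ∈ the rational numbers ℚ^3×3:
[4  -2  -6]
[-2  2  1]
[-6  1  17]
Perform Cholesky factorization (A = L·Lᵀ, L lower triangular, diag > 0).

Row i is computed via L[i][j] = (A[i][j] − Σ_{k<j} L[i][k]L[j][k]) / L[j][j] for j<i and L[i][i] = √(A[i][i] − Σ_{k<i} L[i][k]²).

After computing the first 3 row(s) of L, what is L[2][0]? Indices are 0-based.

Step 1: L[0][0] = √(4) = 2.
  L[1][0] = (-2) / L[0][0] = -1.
Step 2: L[1][1] = √(1) = 1.
  L[2][0] = (-6) / L[0][0] = -3.
  L[2][1] = (-2) / L[1][1] = -2.
Step 3: L[2][2] = √(4) = 2.

L[2][0] = -3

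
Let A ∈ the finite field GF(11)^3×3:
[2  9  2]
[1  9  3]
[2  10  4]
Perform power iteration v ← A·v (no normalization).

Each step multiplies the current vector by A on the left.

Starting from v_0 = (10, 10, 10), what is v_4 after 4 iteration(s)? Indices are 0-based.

v_4 = (10, 8, 1)

v_0 = (10, 10, 10).
v_1 = A·v_0 = (9, 9, 6).
v_2 = A·v_1 = (1, 9, 0).
v_3 = A·v_2 = (6, 5, 4).
v_4 = A·v_3 = (10, 8, 1).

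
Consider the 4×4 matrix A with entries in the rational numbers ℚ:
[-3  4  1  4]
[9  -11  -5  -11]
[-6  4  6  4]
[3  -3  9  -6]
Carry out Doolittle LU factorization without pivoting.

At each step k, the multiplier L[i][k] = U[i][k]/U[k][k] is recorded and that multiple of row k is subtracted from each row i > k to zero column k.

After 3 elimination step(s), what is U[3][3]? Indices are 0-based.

Step 1: pivot at (0,0) is -3.
  row1 ← row1 − (-3)·row0  ⇒  L[1][0]=-3, U row1=(0, 1, -2, 1)
  row2 ← row2 − (2)·row0  ⇒  L[2][0]=2, U row2=(0, -4, 4, -4)
  row3 ← row3 − (-1)·row0  ⇒  L[3][0]=-1, U row3=(0, 1, 10, -2)
Step 2: pivot at (1,1) is 1.
  row2 ← row2 − (-4)·row1  ⇒  L[2][1]=-4, U row2=(0, 0, -4, 0)
  row3 ← row3 − (1)·row1  ⇒  L[3][1]=1, U row3=(0, 0, 12, -3)
Step 3: pivot at (2,2) is -4.
  row3 ← row3 − (-3)·row2  ⇒  L[3][2]=-3, U row3=(0, 0, 0, -3)

U[3][3] = -3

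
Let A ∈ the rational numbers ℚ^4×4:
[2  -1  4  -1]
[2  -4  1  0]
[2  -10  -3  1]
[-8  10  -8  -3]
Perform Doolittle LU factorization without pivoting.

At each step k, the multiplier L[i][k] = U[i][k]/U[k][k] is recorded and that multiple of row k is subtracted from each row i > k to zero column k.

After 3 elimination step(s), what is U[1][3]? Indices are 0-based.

U[1][3] = 1

Step 1: pivot at (0,0) is 2.
  row1 ← row1 − (1)·row0  ⇒  L[1][0]=1, U row1=(0, -3, -3, 1)
  row2 ← row2 − (1)·row0  ⇒  L[2][0]=1, U row2=(0, -9, -7, 2)
  row3 ← row3 − (-4)·row0  ⇒  L[3][0]=-4, U row3=(0, 6, 8, -7)
Step 2: pivot at (1,1) is -3.
  row2 ← row2 − (3)·row1  ⇒  L[2][1]=3, U row2=(0, 0, 2, -1)
  row3 ← row3 − (-2)·row1  ⇒  L[3][1]=-2, U row3=(0, 0, 2, -5)
Step 3: pivot at (2,2) is 2.
  row3 ← row3 − (1)·row2  ⇒  L[3][2]=1, U row3=(0, 0, 0, -4)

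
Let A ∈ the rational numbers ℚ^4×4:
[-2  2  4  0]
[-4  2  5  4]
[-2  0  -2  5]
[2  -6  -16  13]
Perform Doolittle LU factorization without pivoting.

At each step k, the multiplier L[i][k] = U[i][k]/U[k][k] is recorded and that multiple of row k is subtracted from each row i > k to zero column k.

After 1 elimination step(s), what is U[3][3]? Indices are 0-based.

[col 0] pivot -2
  R1 -= 2*R0 → (0, -2, -3, 4)  (L[1][0] := 2)
  R2 -= 1*R0 → (0, -2, -6, 5)  (L[2][0] := 1)
  R3 -= -1*R0 → (0, -4, -12, 13)  (L[3][0] := -1)

U[3][3] = 13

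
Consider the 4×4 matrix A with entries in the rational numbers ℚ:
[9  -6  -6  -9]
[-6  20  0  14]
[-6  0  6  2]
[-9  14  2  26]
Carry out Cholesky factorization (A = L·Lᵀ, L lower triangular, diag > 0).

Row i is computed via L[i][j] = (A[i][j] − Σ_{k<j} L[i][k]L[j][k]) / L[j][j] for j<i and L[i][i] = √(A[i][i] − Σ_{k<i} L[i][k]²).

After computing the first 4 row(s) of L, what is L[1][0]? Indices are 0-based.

L[1][0] = -2

Step 1: L[0][0] = √(9) = 3.
  L[1][0] = (-6) / L[0][0] = -2.
Step 2: L[1][1] = √(16) = 4.
  L[2][0] = (-6) / L[0][0] = -2.
  L[2][1] = (-4) / L[1][1] = -1.
Step 3: L[2][2] = √(1) = 1.
  L[3][0] = (-9) / L[0][0] = -3.
  L[3][1] = (8) / L[1][1] = 2.
  L[3][2] = (-2) / L[2][2] = -2.
Step 4: L[3][3] = √(9) = 3.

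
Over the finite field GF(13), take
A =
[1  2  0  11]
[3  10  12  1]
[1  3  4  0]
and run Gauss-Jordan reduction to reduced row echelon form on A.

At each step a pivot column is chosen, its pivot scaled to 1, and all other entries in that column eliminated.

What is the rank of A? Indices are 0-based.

rank = 3

pivot(0,0)=1: scale R0 → (1, 2, 0, 11)
  clear (1,0): R1 −= (3)R0 → (0, 4, 12, 7)
  clear (2,0): R2 −= (1)R0 → (0, 1, 4, 2)
pivot(1,1)=4: scale R1 → (0, 1, 3, 5)
  clear (0,1): R0 −= (2)R1 → (1, 0, 7, 1)
  clear (2,1): R2 −= (1)R1 → (0, 0, 1, 10)
pivot(2,2)=1: scale R2 → (0, 0, 1, 10)
  clear (0,2): R0 −= (7)R2 → (1, 0, 0, 9)
  clear (1,2): R1 −= (3)R2 → (0, 1, 0, 1)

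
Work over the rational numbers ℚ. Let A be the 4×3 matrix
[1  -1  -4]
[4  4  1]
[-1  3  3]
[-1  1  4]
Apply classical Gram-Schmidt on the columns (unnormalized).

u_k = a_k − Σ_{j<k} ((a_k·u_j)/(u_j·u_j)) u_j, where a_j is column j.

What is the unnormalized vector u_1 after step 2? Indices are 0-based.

u_1 = (-30/19, 32/19, 68/19, 30/19)

Step 1: u_0 = a_0 = (1, 4, -1, -1).
Step 2: u_1 = a_1 − (11/19)·u_0 = (-30/19, 32/19, 68/19, 30/19).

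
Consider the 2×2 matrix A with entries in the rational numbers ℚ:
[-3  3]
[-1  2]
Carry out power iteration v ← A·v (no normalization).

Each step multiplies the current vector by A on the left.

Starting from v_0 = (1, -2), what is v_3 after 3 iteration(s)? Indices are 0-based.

v_3 = (-39, -14)

v_0 = (1, -2).
v_1 = A·v_0 = (-9, -5).
v_2 = A·v_1 = (12, -1).
v_3 = A·v_2 = (-39, -14).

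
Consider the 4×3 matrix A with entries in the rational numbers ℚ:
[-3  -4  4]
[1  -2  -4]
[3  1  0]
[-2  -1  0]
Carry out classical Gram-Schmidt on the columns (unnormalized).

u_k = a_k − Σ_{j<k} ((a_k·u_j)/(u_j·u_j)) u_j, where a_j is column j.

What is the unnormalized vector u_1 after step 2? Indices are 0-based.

Step 1: u_0 = a_0 = (-3, 1, 3, -2).
Step 2: u_1 = a_1 − (15/23)·u_0 = (-47/23, -61/23, -22/23, 7/23).

u_1 = (-47/23, -61/23, -22/23, 7/23)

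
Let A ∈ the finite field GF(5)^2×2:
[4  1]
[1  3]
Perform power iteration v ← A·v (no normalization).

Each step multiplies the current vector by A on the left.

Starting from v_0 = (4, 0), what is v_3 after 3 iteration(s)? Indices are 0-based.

v_3 = (0, 2)

v_0 = (4, 0).
v_1 = A·v_0 = (1, 4).
v_2 = A·v_1 = (3, 3).
v_3 = A·v_2 = (0, 2).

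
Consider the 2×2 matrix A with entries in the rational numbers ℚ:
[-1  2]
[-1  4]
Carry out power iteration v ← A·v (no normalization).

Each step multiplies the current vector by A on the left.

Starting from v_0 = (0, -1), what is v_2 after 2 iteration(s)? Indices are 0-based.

v_0 = (0, -1).
v_1 = A·v_0 = (-2, -4).
v_2 = A·v_1 = (-6, -14).

v_2 = (-6, -14)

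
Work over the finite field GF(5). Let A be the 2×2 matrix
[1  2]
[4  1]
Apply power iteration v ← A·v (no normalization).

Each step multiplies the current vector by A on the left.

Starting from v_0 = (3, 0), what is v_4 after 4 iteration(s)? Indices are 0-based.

v_4 = (4, 2)

v_0 = (3, 0).
v_1 = A·v_0 = (3, 2).
v_2 = A·v_1 = (2, 4).
v_3 = A·v_2 = (0, 2).
v_4 = A·v_3 = (4, 2).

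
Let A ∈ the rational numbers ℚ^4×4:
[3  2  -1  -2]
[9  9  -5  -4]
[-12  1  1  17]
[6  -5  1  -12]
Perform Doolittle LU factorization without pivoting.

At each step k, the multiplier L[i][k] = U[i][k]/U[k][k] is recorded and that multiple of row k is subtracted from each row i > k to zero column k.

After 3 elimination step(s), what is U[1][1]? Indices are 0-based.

U[1][1] = 3

k=0: U[0][0]=3
  eliminate (1,0): mult=3, new row 1: (0, 3, -2, 2); set L[1][0]=3
  eliminate (2,0): mult=-4, new row 2: (0, 9, -3, 9); set L[2][0]=-4
  eliminate (3,0): mult=2, new row 3: (0, -9, 3, -8); set L[3][0]=2
k=1: U[1][1]=3
  eliminate (2,1): mult=3, new row 2: (0, 0, 3, 3); set L[2][1]=3
  eliminate (3,1): mult=-3, new row 3: (0, 0, -3, -2); set L[3][1]=-3
k=2: U[2][2]=3
  eliminate (3,2): mult=-1, new row 3: (0, 0, 0, 1); set L[3][2]=-1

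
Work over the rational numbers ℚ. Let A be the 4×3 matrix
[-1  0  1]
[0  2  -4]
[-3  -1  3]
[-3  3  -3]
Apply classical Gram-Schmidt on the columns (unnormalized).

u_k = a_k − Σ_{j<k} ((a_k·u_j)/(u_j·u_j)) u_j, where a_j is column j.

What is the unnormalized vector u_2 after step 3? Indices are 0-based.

u_2 = (48/115, -74/115, -49/115, 33/115)

Step 1: u_0 = a_0 = (-1, 0, -3, -3).
Step 2: u_1 = a_1 − (-6/19)·u_0 = (-6/19, 2, -37/19, 39/19).
Step 3: u_2 = a_2 − (-1/19)·u_0 − (-193/115)·u_1 = (48/115, -74/115, -49/115, 33/115).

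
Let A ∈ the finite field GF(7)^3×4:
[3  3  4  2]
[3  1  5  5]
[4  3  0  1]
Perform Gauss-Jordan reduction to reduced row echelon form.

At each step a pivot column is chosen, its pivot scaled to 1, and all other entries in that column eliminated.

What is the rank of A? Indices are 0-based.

rank = 3

pivot(0,0)=3: scale R0 → (1, 1, 6, 3)
  clear (1,0): R1 −= (3)R0 → (0, 5, 1, 3)
  clear (2,0): R2 −= (4)R0 → (0, 6, 4, 3)
pivot(1,1)=5: scale R1 → (0, 1, 3, 2)
  clear (0,1): R0 −= (1)R1 → (1, 0, 3, 1)
  clear (2,1): R2 −= (6)R1 → (0, 0, 0, 5)
col 2: no nonzero at/below row 2; advance.
pivot(2,3)=5: scale R2 → (0, 0, 0, 1)
  clear (0,3): R0 −= (1)R2 → (1, 0, 3, 0)
  clear (1,3): R1 −= (2)R2 → (0, 1, 3, 0)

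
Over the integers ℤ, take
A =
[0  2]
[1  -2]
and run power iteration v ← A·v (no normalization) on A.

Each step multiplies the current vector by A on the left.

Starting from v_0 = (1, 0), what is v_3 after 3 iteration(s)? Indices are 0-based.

v_3 = (-4, 6)

v_0 = (1, 0).
v_1 = A·v_0 = (0, 1).
v_2 = A·v_1 = (2, -2).
v_3 = A·v_2 = (-4, 6).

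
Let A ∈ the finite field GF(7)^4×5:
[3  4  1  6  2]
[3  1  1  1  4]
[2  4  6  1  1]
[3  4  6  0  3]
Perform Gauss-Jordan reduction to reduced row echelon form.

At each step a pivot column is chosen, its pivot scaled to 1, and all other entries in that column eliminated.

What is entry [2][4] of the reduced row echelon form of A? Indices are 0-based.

step 1: normalize row 0 (÷3) = (1, 6, 5, 2, 3)
  row 1: subtract 3×row0 = (0, 4, 0, 2, 2)
  row 2: subtract 2×row0 = (0, 6, 3, 4, 2)
  row 3: subtract 3×row0 = (0, 0, 5, 1, 1)
step 2: normalize row 1 (÷4) = (0, 1, 0, 4, 4)
  row 0: subtract 6×row1 = (1, 0, 5, 6, 0)
  row 2: subtract 6×row1 = (0, 0, 3, 1, 6)
step 3: normalize row 2 (÷3) = (0, 0, 1, 5, 2)
  row 0: subtract 5×row2 = (1, 0, 0, 2, 4)
  row 3: subtract 5×row2 = (0, 0, 0, 4, 5)
step 4: normalize row 3 (÷4) = (0, 0, 0, 1, 3)
  row 0: subtract 2×row3 = (1, 0, 0, 0, 5)
  row 1: subtract 4×row3 = (0, 1, 0, 0, 6)
  row 2: subtract 5×row3 = (0, 0, 1, 0, 1)

M[2][4] = 1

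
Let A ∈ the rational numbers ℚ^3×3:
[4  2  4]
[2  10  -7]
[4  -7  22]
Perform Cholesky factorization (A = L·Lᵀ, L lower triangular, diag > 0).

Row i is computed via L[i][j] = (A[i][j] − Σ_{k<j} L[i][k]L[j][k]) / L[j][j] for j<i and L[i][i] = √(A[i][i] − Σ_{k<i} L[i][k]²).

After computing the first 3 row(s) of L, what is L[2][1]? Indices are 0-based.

Step 1: L[0][0] = √(4) = 2.
  L[1][0] = (2) / L[0][0] = 1.
Step 2: L[1][1] = √(9) = 3.
  L[2][0] = (4) / L[0][0] = 2.
  L[2][1] = (-9) / L[1][1] = -3.
Step 3: L[2][2] = √(9) = 3.

L[2][1] = -3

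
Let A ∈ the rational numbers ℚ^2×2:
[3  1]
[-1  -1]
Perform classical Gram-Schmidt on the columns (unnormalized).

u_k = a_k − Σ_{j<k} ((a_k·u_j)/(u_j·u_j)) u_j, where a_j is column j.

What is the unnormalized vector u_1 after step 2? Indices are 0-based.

Step 1: u_0 = a_0 = (3, -1).
Step 2: u_1 = a_1 − (2/5)·u_0 = (-1/5, -3/5).

u_1 = (-1/5, -3/5)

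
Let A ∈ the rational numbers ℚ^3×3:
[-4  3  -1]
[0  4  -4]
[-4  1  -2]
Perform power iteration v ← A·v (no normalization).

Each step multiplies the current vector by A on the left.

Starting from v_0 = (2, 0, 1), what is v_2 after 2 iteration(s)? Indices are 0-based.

v_2 = (34, 24, 52)

v_0 = (2, 0, 1).
v_1 = A·v_0 = (-9, -4, -10).
v_2 = A·v_1 = (34, 24, 52).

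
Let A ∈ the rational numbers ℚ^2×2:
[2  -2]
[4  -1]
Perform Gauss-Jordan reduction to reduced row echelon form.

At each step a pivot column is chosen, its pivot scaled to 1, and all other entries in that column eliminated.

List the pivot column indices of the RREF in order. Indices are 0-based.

[1] R0 /= 2  ⇒  (1, -1)
     R1 -= 4·R0  ⇒  (0, 3)
[2] R1 /= 3  ⇒  (0, 1)
     R0 -= -1·R1  ⇒  (1, 0)

pivot columns: 0, 1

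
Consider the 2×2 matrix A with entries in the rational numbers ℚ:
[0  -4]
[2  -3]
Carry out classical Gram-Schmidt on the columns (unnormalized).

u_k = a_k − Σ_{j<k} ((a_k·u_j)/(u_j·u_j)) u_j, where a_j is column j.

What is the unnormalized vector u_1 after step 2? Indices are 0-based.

Step 1: u_0 = a_0 = (0, 2).
Step 2: u_1 = a_1 − (-3/2)·u_0 = (-4, 0).

u_1 = (-4, 0)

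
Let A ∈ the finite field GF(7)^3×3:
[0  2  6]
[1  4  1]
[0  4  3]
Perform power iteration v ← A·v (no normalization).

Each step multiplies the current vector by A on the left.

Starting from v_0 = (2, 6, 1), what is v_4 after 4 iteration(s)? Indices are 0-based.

v_4 = (1, 2, 3)

v_0 = (2, 6, 1).
v_1 = A·v_0 = (4, 6, 6).
v_2 = A·v_1 = (6, 6, 0).
v_3 = A·v_2 = (5, 2, 3).
v_4 = A·v_3 = (1, 2, 3).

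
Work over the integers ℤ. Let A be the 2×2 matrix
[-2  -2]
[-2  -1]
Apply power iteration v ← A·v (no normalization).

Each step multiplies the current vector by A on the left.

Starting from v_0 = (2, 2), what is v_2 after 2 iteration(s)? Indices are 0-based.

v_0 = (2, 2).
v_1 = A·v_0 = (-8, -6).
v_2 = A·v_1 = (28, 22).

v_2 = (28, 22)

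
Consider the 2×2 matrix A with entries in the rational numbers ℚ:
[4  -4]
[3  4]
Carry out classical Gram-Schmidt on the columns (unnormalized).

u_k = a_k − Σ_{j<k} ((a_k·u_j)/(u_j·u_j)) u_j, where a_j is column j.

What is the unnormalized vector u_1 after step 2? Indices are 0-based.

Step 1: u_0 = a_0 = (4, 3).
Step 2: u_1 = a_1 − (-4/25)·u_0 = (-84/25, 112/25).

u_1 = (-84/25, 112/25)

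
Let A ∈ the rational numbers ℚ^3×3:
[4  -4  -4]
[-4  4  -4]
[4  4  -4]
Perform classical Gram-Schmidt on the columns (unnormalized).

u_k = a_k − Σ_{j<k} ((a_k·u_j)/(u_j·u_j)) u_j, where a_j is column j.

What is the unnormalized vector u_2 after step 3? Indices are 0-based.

u_2 = (-4, -4, 0)

Step 1: u_0 = a_0 = (4, -4, 4).
Step 2: u_1 = a_1 − (-1/3)·u_0 = (-8/3, 8/3, 16/3).
Step 3: u_2 = a_2 − (-1/3)·u_0 − (-1/2)·u_1 = (-4, -4, 0).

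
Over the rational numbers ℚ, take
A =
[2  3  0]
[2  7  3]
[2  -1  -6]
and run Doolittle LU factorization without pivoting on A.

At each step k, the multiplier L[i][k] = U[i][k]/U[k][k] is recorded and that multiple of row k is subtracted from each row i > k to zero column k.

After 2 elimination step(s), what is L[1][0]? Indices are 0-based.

k=0: U[0][0]=2
  eliminate (1,0): mult=1, new row 1: (0, 4, 3); set L[1][0]=1
  eliminate (2,0): mult=1, new row 2: (0, -4, -6); set L[2][0]=1
k=1: U[1][1]=4
  eliminate (2,1): mult=-1, new row 2: (0, 0, -3); set L[2][1]=-1

L[1][0] = 1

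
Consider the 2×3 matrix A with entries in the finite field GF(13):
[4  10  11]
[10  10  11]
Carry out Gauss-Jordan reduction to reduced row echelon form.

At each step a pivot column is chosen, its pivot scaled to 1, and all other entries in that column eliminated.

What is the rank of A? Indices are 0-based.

rank = 2

pivot(0,0)=4: scale R0 → (1, 9, 6)
  clear (1,0): R1 −= (10)R0 → (0, 11, 3)
pivot(1,1)=11: scale R1 → (0, 1, 5)
  clear (0,1): R0 −= (9)R1 → (1, 0, 0)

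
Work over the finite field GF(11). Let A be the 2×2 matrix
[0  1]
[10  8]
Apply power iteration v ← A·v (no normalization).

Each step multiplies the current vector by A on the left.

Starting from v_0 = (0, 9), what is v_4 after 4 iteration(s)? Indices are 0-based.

v_0 = (0, 9).
v_1 = A·v_0 = (9, 6).
v_2 = A·v_1 = (6, 6).
v_3 = A·v_2 = (6, 9).
v_4 = A·v_3 = (9, 0).

v_4 = (9, 0)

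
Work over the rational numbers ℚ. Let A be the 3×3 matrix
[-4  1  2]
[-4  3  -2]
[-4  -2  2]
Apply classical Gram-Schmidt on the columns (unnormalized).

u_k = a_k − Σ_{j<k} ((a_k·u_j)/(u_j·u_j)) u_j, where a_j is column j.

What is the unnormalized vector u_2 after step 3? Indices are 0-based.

Step 1: u_0 = a_0 = (-4, -4, -4).
Step 2: u_1 = a_1 − (-1/6)·u_0 = (1/3, 7/3, -8/3).
Step 3: u_2 = a_2 − (-1/6)·u_0 − (-14/19)·u_1 = (30/19, -18/19, -12/19).

u_2 = (30/19, -18/19, -12/19)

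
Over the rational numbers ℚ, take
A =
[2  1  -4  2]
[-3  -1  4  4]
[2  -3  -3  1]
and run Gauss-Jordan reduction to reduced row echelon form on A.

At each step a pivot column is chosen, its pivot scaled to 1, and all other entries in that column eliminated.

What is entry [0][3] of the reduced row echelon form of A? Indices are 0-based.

M[0][3] = -6

step 1: normalize row 0 (÷2) = (1, 1/2, -2, 1)
  row 1: subtract -3×row0 = (0, 1/2, -2, 7)
  row 2: subtract 2×row0 = (0, -4, 1, -1)
step 2: normalize row 1 (÷1/2) = (0, 1, -4, 14)
  row 0: subtract 1/2×row1 = (1, 0, 0, -6)
  row 2: subtract -4×row1 = (0, 0, -15, 55)
step 3: normalize row 2 (÷-15) = (0, 0, 1, -11/3)
  row 1: subtract -4×row2 = (0, 1, 0, -2/3)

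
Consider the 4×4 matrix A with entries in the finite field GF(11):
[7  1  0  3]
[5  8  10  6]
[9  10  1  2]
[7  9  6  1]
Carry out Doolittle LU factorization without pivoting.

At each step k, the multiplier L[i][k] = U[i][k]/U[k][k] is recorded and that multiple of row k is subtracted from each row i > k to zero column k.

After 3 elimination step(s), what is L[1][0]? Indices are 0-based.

L[1][0] = 7

k=0: U[0][0]=7
  eliminate (1,0): mult=7, new row 1: (0, 1, 10, 7); set L[1][0]=7
  eliminate (2,0): mult=6, new row 2: (0, 4, 1, 6); set L[2][0]=6
  eliminate (3,0): mult=1, new row 3: (0, 8, 6, 9); set L[3][0]=1
k=1: U[1][1]=1
  eliminate (2,1): mult=4, new row 2: (0, 0, 5, 0); set L[2][1]=4
  eliminate (3,1): mult=8, new row 3: (0, 0, 3, 8); set L[3][1]=8
k=2: U[2][2]=5
  eliminate (3,2): mult=5, new row 3: (0, 0, 0, 8); set L[3][2]=5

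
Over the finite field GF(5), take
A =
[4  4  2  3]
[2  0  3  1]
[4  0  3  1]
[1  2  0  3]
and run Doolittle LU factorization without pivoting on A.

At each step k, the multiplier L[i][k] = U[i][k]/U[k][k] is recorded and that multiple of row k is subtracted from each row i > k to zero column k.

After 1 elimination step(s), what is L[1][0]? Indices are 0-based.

L[1][0] = 3

[col 0] pivot 4
  R1 -= 3*R0 → (0, 3, 2, 2)  (L[1][0] := 3)
  R2 -= 1*R0 → (0, 1, 1, 3)  (L[2][0] := 1)
  R3 -= 4*R0 → (0, 1, 2, 1)  (L[3][0] := 4)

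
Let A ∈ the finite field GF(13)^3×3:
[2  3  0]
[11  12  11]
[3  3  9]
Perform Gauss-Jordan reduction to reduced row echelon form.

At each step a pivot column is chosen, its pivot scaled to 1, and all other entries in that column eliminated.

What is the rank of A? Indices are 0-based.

rank = 3

[1] R0 /= 2  ⇒  (1, 8, 0)
     R1 -= 11·R0  ⇒  (0, 2, 11)
     R2 -= 3·R0  ⇒  (0, 5, 9)
[2] R1 /= 2  ⇒  (0, 1, 12)
     R0 -= 8·R1  ⇒  (1, 0, 8)
     R2 -= 5·R1  ⇒  (0, 0, 1)
[3] R2 /= 1  ⇒  (0, 0, 1)
     R0 -= 8·R2  ⇒  (1, 0, 0)
     R1 -= 12·R2  ⇒  (0, 1, 0)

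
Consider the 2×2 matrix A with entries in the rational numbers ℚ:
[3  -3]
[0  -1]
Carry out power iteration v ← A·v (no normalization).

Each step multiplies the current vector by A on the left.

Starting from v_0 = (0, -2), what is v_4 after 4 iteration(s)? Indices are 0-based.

v_4 = (120, -2)

v_0 = (0, -2).
v_1 = A·v_0 = (6, 2).
v_2 = A·v_1 = (12, -2).
v_3 = A·v_2 = (42, 2).
v_4 = A·v_3 = (120, -2).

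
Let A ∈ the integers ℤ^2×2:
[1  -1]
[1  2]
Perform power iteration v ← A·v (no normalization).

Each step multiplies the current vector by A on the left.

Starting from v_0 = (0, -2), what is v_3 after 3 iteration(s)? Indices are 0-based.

v_0 = (0, -2).
v_1 = A·v_0 = (2, -4).
v_2 = A·v_1 = (6, -6).
v_3 = A·v_2 = (12, -6).

v_3 = (12, -6)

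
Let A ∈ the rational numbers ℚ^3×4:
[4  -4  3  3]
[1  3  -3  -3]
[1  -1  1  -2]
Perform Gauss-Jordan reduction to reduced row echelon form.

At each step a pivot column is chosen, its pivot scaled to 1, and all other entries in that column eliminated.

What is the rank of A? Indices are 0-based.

[1] R0 /= 4  ⇒  (1, -1, 3/4, 3/4)
     R1 -= 1·R0  ⇒  (0, 4, -15/4, -15/4)
     R2 -= 1·R0  ⇒  (0, 0, 1/4, -11/4)
[2] R1 /= 4  ⇒  (0, 1, -15/16, -15/16)
     R0 -= -1·R1  ⇒  (1, 0, -3/16, -3/16)
[3] R2 /= 1/4  ⇒  (0, 0, 1, -11)
     R0 -= -3/16·R2  ⇒  (1, 0, 0, -9/4)
     R1 -= -15/16·R2  ⇒  (0, 1, 0, -45/4)

rank = 3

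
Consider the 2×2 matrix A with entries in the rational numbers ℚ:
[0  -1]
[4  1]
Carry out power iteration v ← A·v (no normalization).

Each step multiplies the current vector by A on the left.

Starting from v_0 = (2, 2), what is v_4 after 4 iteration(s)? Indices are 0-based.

v_4 = (38, -46)

v_0 = (2, 2).
v_1 = A·v_0 = (-2, 10).
v_2 = A·v_1 = (-10, 2).
v_3 = A·v_2 = (-2, -38).
v_4 = A·v_3 = (38, -46).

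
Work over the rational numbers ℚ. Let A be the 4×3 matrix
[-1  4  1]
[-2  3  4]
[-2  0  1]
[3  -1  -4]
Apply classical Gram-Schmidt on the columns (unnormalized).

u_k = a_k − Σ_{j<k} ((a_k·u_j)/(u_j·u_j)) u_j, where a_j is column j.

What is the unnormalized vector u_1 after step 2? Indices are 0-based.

u_1 = (59/18, 14/9, -13/9, 7/6)

Step 1: u_0 = a_0 = (-1, -2, -2, 3).
Step 2: u_1 = a_1 − (-13/18)·u_0 = (59/18, 14/9, -13/9, 7/6).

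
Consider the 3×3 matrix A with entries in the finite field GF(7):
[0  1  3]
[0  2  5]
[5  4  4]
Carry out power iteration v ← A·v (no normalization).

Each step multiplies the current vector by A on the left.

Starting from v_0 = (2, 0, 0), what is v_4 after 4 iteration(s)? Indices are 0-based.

v_4 = (3, 0, 2)

v_0 = (2, 0, 0).
v_1 = A·v_0 = (0, 0, 3).
v_2 = A·v_1 = (2, 1, 5).
v_3 = A·v_2 = (2, 6, 6).
v_4 = A·v_3 = (3, 0, 2).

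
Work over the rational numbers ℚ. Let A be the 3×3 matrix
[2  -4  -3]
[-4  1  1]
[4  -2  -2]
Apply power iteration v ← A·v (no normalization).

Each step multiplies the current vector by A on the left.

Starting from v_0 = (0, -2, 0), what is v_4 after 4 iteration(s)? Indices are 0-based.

v_0 = (0, -2, 0).
v_1 = A·v_0 = (8, -2, 4).
v_2 = A·v_1 = (12, -30, 28).
v_3 = A·v_2 = (60, -50, 52).
v_4 = A·v_3 = (164, -238, 236).

v_4 = (164, -238, 236)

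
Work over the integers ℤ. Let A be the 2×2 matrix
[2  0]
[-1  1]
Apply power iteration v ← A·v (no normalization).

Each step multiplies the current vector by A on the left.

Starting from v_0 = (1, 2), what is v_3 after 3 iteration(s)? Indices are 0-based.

v_3 = (8, -5)

v_0 = (1, 2).
v_1 = A·v_0 = (2, 1).
v_2 = A·v_1 = (4, -1).
v_3 = A·v_2 = (8, -5).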